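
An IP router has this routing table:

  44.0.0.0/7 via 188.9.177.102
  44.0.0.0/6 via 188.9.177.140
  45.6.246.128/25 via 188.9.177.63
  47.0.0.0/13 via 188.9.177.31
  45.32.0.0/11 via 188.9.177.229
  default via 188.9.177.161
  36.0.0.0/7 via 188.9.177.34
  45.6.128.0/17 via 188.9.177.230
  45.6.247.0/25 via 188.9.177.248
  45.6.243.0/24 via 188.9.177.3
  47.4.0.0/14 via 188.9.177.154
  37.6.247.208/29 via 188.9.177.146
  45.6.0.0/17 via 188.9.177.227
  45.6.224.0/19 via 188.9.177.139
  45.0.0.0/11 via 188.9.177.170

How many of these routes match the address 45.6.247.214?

6

Prefixes containing 45.6.247.214:
  0.0.0.0/0 (default, matches everything)
  44.0.0.0/6 (44.0.0.0 - 47.255.255.255)
  44.0.0.0/7 (44.0.0.0 - 45.255.255.255)
  45.0.0.0/11 (45.0.0.0 - 45.31.255.255)
  45.6.128.0/17 (45.6.128.0 - 45.6.255.255)
  45.6.224.0/19 (45.6.224.0 - 45.6.255.255)
Total matching entries: 6.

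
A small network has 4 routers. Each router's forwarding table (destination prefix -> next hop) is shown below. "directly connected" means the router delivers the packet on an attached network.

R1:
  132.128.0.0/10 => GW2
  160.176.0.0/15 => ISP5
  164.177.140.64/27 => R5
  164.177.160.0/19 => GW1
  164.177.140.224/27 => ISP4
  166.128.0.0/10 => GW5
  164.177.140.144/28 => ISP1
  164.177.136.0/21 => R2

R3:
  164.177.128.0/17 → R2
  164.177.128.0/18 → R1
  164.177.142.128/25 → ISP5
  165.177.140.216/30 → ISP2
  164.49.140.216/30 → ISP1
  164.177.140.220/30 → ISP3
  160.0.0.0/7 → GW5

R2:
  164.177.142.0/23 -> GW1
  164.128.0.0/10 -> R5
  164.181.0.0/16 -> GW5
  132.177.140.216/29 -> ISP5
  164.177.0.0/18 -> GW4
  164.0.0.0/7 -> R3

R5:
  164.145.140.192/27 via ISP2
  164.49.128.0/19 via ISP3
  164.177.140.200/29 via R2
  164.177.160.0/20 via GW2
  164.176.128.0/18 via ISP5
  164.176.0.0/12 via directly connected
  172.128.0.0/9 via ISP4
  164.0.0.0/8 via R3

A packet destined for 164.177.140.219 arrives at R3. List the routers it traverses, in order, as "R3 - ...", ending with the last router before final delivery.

At R3: longest match for 164.177.140.219 is 164.177.128.0/18 -> R1
At R1: longest match for 164.177.140.219 is 164.177.136.0/21 -> R2
At R2: longest match for 164.177.140.219 is 164.128.0.0/10 -> R5
At R5: longest match for 164.177.140.219 is 164.176.0.0/12 -> directly connected

R3 - R1 - R2 - R5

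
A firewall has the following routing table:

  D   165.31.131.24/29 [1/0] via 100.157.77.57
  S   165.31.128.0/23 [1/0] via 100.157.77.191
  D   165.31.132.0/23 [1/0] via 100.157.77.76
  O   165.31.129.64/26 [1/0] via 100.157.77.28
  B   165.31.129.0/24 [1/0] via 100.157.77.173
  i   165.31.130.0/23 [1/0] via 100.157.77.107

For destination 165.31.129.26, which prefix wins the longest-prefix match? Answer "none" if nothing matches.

165.31.129.0/24

Entries matching 165.31.129.26:
  165.31.128.0/23 (165.31.128.0 - 165.31.129.255)
  165.31.129.0/24 (165.31.129.0 - 165.31.129.255)
Most specific is 165.31.129.0/24.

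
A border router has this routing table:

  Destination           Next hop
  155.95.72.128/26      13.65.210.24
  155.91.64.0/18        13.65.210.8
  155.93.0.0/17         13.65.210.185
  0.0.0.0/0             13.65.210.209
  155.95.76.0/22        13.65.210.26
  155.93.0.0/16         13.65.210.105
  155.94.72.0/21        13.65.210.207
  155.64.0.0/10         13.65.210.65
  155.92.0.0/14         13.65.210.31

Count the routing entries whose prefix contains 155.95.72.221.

Prefixes containing 155.95.72.221:
  0.0.0.0/0 (default, matches everything)
  155.64.0.0/10 (155.64.0.0 - 155.127.255.255)
  155.92.0.0/14 (155.92.0.0 - 155.95.255.255)
Total matching entries: 3.

3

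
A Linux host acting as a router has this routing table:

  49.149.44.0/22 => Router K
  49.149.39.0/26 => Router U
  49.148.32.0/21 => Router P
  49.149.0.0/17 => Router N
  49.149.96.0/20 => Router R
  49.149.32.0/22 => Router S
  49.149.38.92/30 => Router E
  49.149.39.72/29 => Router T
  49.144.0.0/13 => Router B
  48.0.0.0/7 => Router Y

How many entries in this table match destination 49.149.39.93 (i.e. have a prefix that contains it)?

3

Prefixes containing 49.149.39.93:
  48.0.0.0/7 (48.0.0.0 - 49.255.255.255)
  49.144.0.0/13 (49.144.0.0 - 49.151.255.255)
  49.149.0.0/17 (49.149.0.0 - 49.149.127.255)
Total matching entries: 3.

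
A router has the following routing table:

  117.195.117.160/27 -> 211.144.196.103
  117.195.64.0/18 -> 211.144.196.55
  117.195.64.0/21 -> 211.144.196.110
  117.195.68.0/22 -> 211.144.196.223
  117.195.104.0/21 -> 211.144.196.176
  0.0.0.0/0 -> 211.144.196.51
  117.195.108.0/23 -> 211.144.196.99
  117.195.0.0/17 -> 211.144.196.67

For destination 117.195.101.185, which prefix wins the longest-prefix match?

Entries matching 117.195.101.185:
  0.0.0.0/0 (default, matches everything)
  117.195.0.0/17 (117.195.0.0 - 117.195.127.255)
  117.195.64.0/18 (117.195.64.0 - 117.195.127.255)
Most specific is 117.195.64.0/18.

117.195.64.0/18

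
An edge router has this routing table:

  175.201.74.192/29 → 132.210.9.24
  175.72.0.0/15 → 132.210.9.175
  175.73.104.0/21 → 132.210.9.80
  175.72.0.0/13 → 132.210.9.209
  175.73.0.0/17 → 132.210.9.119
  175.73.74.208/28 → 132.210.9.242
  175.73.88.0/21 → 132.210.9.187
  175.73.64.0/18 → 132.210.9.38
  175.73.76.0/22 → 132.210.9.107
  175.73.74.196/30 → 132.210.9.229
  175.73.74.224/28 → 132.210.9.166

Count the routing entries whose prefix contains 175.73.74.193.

4

Prefixes containing 175.73.74.193:
  175.72.0.0/13 (175.72.0.0 - 175.79.255.255)
  175.72.0.0/15 (175.72.0.0 - 175.73.255.255)
  175.73.0.0/17 (175.73.0.0 - 175.73.127.255)
  175.73.64.0/18 (175.73.64.0 - 175.73.127.255)
Total matching entries: 4.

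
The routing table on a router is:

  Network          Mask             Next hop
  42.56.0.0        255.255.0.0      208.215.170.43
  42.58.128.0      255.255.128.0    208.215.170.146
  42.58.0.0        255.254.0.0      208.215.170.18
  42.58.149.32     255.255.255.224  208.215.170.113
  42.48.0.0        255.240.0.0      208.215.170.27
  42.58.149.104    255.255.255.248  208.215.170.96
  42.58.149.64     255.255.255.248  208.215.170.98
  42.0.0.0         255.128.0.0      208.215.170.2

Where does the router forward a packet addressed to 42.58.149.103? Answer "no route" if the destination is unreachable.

208.215.170.146

Routes whose prefix contains 42.58.149.103:
  42.0.0.0/9 (42.0.0.0 - 42.127.255.255) -> 208.215.170.2
  42.48.0.0/12 (42.48.0.0 - 42.63.255.255) -> 208.215.170.27
  42.58.0.0/15 (42.58.0.0 - 42.59.255.255) -> 208.215.170.18
  42.58.128.0/17 (42.58.128.0 - 42.58.255.255) -> 208.215.170.146
More-specific entries that do NOT match:
  42.58.149.104/29 (42.58.149.104 - 42.58.149.111) does not contain 42.58.149.103
  42.58.149.64/29 (42.58.149.64 - 42.58.149.71) does not contain 42.58.149.103
  42.58.149.32/27 (42.58.149.32 - 42.58.149.63) does not contain 42.58.149.103
Longest matching prefix is /17 -> next hop 208.215.170.146.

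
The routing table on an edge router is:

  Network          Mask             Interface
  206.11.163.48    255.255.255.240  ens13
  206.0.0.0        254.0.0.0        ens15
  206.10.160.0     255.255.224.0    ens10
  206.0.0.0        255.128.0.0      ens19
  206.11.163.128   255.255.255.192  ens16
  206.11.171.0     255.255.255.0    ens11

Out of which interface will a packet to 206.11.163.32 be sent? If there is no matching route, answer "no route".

ens19

Routes whose prefix contains 206.11.163.32:
  206.0.0.0/7 (206.0.0.0 - 207.255.255.255) -> ens15
  206.0.0.0/9 (206.0.0.0 - 206.127.255.255) -> ens19
More-specific entries that do NOT match:
  206.11.163.48/28 (206.11.163.48 - 206.11.163.63) does not contain 206.11.163.32
  206.11.163.128/26 (206.11.163.128 - 206.11.163.191) does not contain 206.11.163.32
  206.11.171.0/24 (206.11.171.0 - 206.11.171.255) does not contain 206.11.163.32
  206.10.160.0/19 (206.10.160.0 - 206.10.191.255) does not contain 206.11.163.32
Longest matching prefix is /9 -> interface ens19.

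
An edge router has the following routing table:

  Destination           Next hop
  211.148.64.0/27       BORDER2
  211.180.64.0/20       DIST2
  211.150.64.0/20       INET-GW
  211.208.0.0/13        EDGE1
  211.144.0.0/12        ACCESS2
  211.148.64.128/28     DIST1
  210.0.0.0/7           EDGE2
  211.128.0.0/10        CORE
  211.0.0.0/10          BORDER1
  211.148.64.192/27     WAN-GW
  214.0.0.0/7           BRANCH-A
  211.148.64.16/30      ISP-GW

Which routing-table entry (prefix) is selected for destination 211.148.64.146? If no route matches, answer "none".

211.144.0.0/12

Entries matching 211.148.64.146:
  210.0.0.0/7 (210.0.0.0 - 211.255.255.255)
  211.128.0.0/10 (211.128.0.0 - 211.191.255.255)
  211.144.0.0/12 (211.144.0.0 - 211.159.255.255)
Most specific is 211.144.0.0/12.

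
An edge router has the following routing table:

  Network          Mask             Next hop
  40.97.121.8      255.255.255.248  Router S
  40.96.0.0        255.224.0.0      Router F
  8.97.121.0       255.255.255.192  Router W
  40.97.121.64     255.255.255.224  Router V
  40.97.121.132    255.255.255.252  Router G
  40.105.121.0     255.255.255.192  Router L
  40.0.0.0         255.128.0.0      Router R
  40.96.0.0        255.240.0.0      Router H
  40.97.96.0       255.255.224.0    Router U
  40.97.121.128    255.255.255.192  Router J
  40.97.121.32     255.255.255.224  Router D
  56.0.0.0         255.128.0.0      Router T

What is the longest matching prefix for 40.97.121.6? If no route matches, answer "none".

40.97.96.0/19

Entries matching 40.97.121.6:
  40.0.0.0/9 (40.0.0.0 - 40.127.255.255)
  40.96.0.0/11 (40.96.0.0 - 40.127.255.255)
  40.96.0.0/12 (40.96.0.0 - 40.111.255.255)
  40.97.96.0/19 (40.97.96.0 - 40.97.127.255)
Most specific is 40.97.96.0/19.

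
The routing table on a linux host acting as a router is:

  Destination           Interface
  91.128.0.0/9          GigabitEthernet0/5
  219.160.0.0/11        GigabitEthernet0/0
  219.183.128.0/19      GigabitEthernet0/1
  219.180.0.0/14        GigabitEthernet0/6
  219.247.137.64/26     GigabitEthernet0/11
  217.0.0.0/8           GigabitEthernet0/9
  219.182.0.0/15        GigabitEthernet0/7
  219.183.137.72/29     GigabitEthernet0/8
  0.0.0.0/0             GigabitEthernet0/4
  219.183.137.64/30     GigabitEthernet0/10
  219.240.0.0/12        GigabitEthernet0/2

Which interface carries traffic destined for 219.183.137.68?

GigabitEthernet0/1

Routes whose prefix contains 219.183.137.68:
  0.0.0.0/0 (default, matches everything) -> GigabitEthernet0/4
  219.160.0.0/11 (219.160.0.0 - 219.191.255.255) -> GigabitEthernet0/0
  219.180.0.0/14 (219.180.0.0 - 219.183.255.255) -> GigabitEthernet0/6
  219.182.0.0/15 (219.182.0.0 - 219.183.255.255) -> GigabitEthernet0/7
  219.183.128.0/19 (219.183.128.0 - 219.183.159.255) -> GigabitEthernet0/1
More-specific entries that do NOT match:
  219.183.137.64/30 (219.183.137.64 - 219.183.137.67) does not contain 219.183.137.68
  219.183.137.72/29 (219.183.137.72 - 219.183.137.79) does not contain 219.183.137.68
  219.247.137.64/26 (219.247.137.64 - 219.247.137.127) does not contain 219.183.137.68
Longest matching prefix is /19 -> interface GigabitEthernet0/1.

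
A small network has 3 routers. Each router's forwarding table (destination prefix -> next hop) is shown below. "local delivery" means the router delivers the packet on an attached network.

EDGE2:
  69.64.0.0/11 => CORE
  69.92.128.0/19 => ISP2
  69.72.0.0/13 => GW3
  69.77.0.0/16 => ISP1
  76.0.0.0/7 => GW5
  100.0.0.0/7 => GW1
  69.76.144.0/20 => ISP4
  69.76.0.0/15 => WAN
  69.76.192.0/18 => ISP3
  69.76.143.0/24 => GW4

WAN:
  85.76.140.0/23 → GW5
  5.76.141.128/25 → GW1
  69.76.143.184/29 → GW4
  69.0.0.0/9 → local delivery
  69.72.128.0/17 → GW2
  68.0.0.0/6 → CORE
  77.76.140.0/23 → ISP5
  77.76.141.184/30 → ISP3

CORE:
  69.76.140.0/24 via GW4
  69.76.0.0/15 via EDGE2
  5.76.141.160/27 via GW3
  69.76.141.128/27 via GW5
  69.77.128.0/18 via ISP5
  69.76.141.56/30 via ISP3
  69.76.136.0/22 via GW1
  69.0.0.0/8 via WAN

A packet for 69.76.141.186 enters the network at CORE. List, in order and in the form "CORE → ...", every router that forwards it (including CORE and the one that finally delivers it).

At CORE: longest match for 69.76.141.186 is 69.76.0.0/15 -> EDGE2
At EDGE2: longest match for 69.76.141.186 is 69.76.0.0/15 -> WAN
At WAN: longest match for 69.76.141.186 is 69.0.0.0/9 -> local delivery

CORE → EDGE2 → WAN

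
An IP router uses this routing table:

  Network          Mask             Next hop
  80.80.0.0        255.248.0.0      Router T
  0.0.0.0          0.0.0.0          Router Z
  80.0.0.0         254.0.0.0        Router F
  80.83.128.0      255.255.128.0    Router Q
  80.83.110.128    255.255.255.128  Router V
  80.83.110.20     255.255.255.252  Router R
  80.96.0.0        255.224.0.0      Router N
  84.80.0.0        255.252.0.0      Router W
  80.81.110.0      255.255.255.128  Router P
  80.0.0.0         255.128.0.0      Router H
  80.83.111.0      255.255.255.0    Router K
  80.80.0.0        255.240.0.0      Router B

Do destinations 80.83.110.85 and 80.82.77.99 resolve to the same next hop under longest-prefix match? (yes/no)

80.83.110.85: longest match 80.80.0.0/13 -> Router T
80.82.77.99: longest match 80.80.0.0/13 -> Router T

yes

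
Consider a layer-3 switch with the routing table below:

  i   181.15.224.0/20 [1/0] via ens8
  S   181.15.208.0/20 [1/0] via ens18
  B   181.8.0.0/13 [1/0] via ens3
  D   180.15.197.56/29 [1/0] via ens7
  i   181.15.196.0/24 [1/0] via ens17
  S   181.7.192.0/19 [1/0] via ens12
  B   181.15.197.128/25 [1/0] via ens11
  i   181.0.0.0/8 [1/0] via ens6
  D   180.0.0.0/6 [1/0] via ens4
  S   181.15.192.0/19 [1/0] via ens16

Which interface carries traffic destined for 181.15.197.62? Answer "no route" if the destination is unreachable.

ens16

Routes whose prefix contains 181.15.197.62:
  180.0.0.0/6 (180.0.0.0 - 183.255.255.255) -> ens4
  181.0.0.0/8 (181.0.0.0 - 181.255.255.255) -> ens6
  181.8.0.0/13 (181.8.0.0 - 181.15.255.255) -> ens3
  181.15.192.0/19 (181.15.192.0 - 181.15.223.255) -> ens16
More-specific entries that do NOT match:
  180.15.197.56/29 (180.15.197.56 - 180.15.197.63) does not contain 181.15.197.62
  181.15.197.128/25 (181.15.197.128 - 181.15.197.255) does not contain 181.15.197.62
  181.15.196.0/24 (181.15.196.0 - 181.15.196.255) does not contain 181.15.197.62
  181.15.224.0/20 (181.15.224.0 - 181.15.239.255) does not contain 181.15.197.62
  181.15.208.0/20 (181.15.208.0 - 181.15.223.255) does not contain 181.15.197.62
Longest matching prefix is /19 -> interface ens16.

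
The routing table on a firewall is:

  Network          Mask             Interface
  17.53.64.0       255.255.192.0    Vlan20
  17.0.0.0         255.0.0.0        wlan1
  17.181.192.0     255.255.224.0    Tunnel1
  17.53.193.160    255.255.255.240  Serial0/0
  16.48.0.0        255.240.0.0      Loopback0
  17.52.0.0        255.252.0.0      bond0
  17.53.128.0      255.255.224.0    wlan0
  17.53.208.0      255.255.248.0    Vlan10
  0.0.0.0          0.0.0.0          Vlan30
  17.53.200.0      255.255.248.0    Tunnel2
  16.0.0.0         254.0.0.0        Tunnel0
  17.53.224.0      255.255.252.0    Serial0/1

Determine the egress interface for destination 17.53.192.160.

bond0

Routes whose prefix contains 17.53.192.160:
  0.0.0.0/0 (default, matches everything) -> Vlan30
  16.0.0.0/7 (16.0.0.0 - 17.255.255.255) -> Tunnel0
  17.0.0.0/8 (17.0.0.0 - 17.255.255.255) -> wlan1
  17.52.0.0/14 (17.52.0.0 - 17.55.255.255) -> bond0
More-specific entries that do NOT match:
  17.53.193.160/28 (17.53.193.160 - 17.53.193.175) does not contain 17.53.192.160
  17.53.224.0/22 (17.53.224.0 - 17.53.227.255) does not contain 17.53.192.160
  17.53.208.0/21 (17.53.208.0 - 17.53.215.255) does not contain 17.53.192.160
  17.53.200.0/21 (17.53.200.0 - 17.53.207.255) does not contain 17.53.192.160
  17.181.192.0/19 (17.181.192.0 - 17.181.223.255) does not contain 17.53.192.160
  17.53.128.0/19 (17.53.128.0 - 17.53.159.255) does not contain 17.53.192.160
  17.53.64.0/18 (17.53.64.0 - 17.53.127.255) does not contain 17.53.192.160
Longest matching prefix is /14 -> interface bond0.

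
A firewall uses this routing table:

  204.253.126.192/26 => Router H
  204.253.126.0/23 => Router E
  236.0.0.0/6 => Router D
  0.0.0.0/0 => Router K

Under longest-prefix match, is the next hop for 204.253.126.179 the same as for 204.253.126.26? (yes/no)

204.253.126.179: longest match 204.253.126.0/23 -> Router E
204.253.126.26: longest match 204.253.126.0/23 -> Router E

yes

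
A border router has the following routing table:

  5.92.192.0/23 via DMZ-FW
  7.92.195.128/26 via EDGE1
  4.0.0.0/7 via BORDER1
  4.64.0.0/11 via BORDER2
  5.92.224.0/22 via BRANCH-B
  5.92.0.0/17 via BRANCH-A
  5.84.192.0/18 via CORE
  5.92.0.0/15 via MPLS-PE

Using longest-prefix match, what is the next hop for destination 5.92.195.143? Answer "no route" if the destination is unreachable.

MPLS-PE

Routes whose prefix contains 5.92.195.143:
  4.0.0.0/7 (4.0.0.0 - 5.255.255.255) -> BORDER1
  5.92.0.0/15 (5.92.0.0 - 5.93.255.255) -> MPLS-PE
More-specific entries that do NOT match:
  7.92.195.128/26 (7.92.195.128 - 7.92.195.191) does not contain 5.92.195.143
  5.92.192.0/23 (5.92.192.0 - 5.92.193.255) does not contain 5.92.195.143
  5.92.224.0/22 (5.92.224.0 - 5.92.227.255) does not contain 5.92.195.143
  5.84.192.0/18 (5.84.192.0 - 5.84.255.255) does not contain 5.92.195.143
  5.92.0.0/17 (5.92.0.0 - 5.92.127.255) does not contain 5.92.195.143
Longest matching prefix is /15 -> next hop MPLS-PE.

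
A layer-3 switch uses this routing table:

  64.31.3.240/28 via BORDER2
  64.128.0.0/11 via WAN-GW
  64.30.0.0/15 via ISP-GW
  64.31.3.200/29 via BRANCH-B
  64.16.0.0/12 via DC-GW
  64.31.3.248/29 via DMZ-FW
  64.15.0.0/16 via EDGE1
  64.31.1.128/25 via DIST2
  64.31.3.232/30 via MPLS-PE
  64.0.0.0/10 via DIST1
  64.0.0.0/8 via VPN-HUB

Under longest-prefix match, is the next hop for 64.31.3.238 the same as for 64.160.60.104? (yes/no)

64.31.3.238: longest match 64.30.0.0/15 -> ISP-GW
64.160.60.104: longest match 64.0.0.0/8 -> VPN-HUB

no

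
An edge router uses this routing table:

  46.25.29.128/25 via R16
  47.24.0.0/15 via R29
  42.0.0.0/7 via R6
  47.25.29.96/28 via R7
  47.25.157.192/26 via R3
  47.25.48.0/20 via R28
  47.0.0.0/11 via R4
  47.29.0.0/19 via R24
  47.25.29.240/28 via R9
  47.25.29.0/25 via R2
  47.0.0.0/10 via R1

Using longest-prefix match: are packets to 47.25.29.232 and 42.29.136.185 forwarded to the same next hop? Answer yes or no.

no

47.25.29.232: longest match 47.24.0.0/15 -> R29
42.29.136.185: longest match 42.0.0.0/7 -> R6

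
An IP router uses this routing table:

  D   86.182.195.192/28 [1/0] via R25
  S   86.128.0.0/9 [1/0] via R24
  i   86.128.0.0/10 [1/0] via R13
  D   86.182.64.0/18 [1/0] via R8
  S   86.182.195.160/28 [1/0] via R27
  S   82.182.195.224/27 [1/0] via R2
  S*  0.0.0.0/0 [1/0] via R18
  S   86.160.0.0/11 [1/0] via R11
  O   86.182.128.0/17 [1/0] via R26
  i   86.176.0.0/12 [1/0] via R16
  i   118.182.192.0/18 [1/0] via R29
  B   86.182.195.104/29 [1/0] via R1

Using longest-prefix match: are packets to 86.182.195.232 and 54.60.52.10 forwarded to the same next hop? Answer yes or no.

no

86.182.195.232: longest match 86.182.128.0/17 -> R26
54.60.52.10: longest match 0.0.0.0/0 -> R18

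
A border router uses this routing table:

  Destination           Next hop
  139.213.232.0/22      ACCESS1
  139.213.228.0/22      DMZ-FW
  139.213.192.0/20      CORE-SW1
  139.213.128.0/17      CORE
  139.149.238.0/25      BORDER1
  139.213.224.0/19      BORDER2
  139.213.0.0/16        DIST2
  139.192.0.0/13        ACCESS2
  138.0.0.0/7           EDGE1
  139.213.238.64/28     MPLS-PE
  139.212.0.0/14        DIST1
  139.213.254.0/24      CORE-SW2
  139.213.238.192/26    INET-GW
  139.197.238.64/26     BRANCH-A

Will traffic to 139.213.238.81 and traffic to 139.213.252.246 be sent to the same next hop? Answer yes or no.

yes

139.213.238.81: longest match 139.213.224.0/19 -> BORDER2
139.213.252.246: longest match 139.213.224.0/19 -> BORDER2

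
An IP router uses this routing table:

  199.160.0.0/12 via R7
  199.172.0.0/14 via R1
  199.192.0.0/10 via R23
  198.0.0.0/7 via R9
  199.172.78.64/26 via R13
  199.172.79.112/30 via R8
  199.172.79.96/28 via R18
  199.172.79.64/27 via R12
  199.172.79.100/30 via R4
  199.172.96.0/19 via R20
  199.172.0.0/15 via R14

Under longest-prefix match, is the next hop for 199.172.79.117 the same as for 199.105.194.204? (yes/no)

199.172.79.117: longest match 199.172.0.0/15 -> R14
199.105.194.204: longest match 198.0.0.0/7 -> R9

no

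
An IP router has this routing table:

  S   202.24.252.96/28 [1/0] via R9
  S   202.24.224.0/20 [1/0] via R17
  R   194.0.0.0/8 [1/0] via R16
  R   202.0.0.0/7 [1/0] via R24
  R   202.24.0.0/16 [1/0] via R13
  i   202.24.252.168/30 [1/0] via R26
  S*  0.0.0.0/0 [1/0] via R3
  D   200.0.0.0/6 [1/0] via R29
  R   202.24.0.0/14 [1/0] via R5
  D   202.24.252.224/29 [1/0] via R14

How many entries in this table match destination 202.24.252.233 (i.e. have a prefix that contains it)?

Prefixes containing 202.24.252.233:
  0.0.0.0/0 (default, matches everything)
  200.0.0.0/6 (200.0.0.0 - 203.255.255.255)
  202.0.0.0/7 (202.0.0.0 - 203.255.255.255)
  202.24.0.0/14 (202.24.0.0 - 202.27.255.255)
  202.24.0.0/16 (202.24.0.0 - 202.24.255.255)
Total matching entries: 5.

5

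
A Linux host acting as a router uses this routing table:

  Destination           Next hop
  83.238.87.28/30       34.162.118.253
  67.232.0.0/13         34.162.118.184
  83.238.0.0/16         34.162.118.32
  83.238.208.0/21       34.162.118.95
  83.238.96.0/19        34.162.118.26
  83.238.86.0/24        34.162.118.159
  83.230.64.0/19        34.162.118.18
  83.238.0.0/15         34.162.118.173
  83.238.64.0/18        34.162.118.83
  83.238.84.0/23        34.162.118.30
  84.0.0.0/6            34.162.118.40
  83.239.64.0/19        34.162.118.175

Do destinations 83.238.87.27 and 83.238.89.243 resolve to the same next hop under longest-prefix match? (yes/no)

83.238.87.27: longest match 83.238.64.0/18 -> 34.162.118.83
83.238.89.243: longest match 83.238.64.0/18 -> 34.162.118.83

yes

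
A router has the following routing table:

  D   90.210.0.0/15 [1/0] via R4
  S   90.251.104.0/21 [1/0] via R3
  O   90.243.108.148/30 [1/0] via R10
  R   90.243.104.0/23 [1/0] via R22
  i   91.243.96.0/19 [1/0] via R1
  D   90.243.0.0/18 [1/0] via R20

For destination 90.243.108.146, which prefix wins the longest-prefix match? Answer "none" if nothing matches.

none

90.243.108.146 is outside every listed prefix and there is no default route.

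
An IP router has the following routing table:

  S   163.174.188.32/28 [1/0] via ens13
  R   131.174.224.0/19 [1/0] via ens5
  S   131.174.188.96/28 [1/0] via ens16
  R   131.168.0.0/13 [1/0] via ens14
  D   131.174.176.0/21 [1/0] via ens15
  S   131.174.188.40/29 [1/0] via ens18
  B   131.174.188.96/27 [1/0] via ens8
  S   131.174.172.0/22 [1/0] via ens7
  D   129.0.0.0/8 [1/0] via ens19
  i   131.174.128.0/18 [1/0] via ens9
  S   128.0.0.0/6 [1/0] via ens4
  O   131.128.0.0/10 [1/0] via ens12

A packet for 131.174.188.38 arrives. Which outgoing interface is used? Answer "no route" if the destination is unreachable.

Routes whose prefix contains 131.174.188.38:
  128.0.0.0/6 (128.0.0.0 - 131.255.255.255) -> ens4
  131.128.0.0/10 (131.128.0.0 - 131.191.255.255) -> ens12
  131.168.0.0/13 (131.168.0.0 - 131.175.255.255) -> ens14
  131.174.128.0/18 (131.174.128.0 - 131.174.191.255) -> ens9
More-specific entries that do NOT match:
  131.174.188.40/29 (131.174.188.40 - 131.174.188.47) does not contain 131.174.188.38
  163.174.188.32/28 (163.174.188.32 - 163.174.188.47) does not contain 131.174.188.38
  131.174.188.96/28 (131.174.188.96 - 131.174.188.111) does not contain 131.174.188.38
  131.174.188.96/27 (131.174.188.96 - 131.174.188.127) does not contain 131.174.188.38
  131.174.172.0/22 (131.174.172.0 - 131.174.175.255) does not contain 131.174.188.38
  131.174.176.0/21 (131.174.176.0 - 131.174.183.255) does not contain 131.174.188.38
  131.174.224.0/19 (131.174.224.0 - 131.174.255.255) does not contain 131.174.188.38
Longest matching prefix is /18 -> interface ens9.

ens9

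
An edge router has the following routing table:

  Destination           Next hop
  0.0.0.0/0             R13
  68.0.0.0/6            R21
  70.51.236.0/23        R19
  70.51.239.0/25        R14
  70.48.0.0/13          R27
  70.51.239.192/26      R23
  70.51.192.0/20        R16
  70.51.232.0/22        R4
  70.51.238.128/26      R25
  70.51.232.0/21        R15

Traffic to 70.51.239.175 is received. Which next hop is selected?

Routes whose prefix contains 70.51.239.175:
  0.0.0.0/0 (default, matches everything) -> R13
  68.0.0.0/6 (68.0.0.0 - 71.255.255.255) -> R21
  70.48.0.0/13 (70.48.0.0 - 70.55.255.255) -> R27
  70.51.232.0/21 (70.51.232.0 - 70.51.239.255) -> R15
More-specific entries that do NOT match:
  70.51.239.192/26 (70.51.239.192 - 70.51.239.255) does not contain 70.51.239.175
  70.51.238.128/26 (70.51.238.128 - 70.51.238.191) does not contain 70.51.239.175
  70.51.239.0/25 (70.51.239.0 - 70.51.239.127) does not contain 70.51.239.175
  70.51.236.0/23 (70.51.236.0 - 70.51.237.255) does not contain 70.51.239.175
  70.51.232.0/22 (70.51.232.0 - 70.51.235.255) does not contain 70.51.239.175
Longest matching prefix is /21 -> next hop R15.

R15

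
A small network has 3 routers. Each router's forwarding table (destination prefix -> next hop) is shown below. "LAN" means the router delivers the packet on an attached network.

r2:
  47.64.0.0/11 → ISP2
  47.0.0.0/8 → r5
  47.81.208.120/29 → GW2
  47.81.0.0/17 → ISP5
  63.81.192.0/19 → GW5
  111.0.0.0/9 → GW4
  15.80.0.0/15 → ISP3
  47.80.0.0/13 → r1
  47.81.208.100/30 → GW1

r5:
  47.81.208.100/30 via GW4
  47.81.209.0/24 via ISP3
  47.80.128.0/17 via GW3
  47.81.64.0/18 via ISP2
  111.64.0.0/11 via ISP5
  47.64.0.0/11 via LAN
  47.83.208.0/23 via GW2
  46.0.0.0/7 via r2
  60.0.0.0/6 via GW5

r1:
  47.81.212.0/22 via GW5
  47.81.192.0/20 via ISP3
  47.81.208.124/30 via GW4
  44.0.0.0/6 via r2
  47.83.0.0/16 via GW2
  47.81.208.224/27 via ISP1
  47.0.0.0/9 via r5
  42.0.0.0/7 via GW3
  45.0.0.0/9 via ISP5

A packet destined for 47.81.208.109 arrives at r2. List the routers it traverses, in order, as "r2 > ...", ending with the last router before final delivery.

At r2: longest match for 47.81.208.109 is 47.80.0.0/13 -> r1
At r1: longest match for 47.81.208.109 is 47.0.0.0/9 -> r5
At r5: longest match for 47.81.208.109 is 47.64.0.0/11 -> LAN

r2 > r1 > r5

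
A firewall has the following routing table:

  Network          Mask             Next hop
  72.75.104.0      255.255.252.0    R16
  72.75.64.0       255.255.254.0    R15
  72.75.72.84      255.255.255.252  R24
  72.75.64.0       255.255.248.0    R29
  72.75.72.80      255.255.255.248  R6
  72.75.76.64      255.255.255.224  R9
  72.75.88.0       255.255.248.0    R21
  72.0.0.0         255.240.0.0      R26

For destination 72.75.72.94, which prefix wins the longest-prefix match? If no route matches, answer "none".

none

72.75.72.94 is outside every listed prefix and there is no default route.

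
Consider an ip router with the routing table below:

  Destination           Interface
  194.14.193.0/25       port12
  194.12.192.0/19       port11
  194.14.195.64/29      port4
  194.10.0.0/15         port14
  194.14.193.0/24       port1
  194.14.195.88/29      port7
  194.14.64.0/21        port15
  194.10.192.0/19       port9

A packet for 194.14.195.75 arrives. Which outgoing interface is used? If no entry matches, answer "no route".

No entry's prefix contains 194.14.195.75; there is no default route.

no route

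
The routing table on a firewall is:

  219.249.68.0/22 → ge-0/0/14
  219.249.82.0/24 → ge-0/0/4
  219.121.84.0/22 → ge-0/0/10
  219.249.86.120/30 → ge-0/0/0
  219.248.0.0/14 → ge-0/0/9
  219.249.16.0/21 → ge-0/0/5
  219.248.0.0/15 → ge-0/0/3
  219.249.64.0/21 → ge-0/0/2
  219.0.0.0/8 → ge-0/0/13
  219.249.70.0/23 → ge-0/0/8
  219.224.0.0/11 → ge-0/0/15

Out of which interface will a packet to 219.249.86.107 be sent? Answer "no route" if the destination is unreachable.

Routes whose prefix contains 219.249.86.107:
  219.0.0.0/8 (219.0.0.0 - 219.255.255.255) -> ge-0/0/13
  219.224.0.0/11 (219.224.0.0 - 219.255.255.255) -> ge-0/0/15
  219.248.0.0/14 (219.248.0.0 - 219.251.255.255) -> ge-0/0/9
  219.248.0.0/15 (219.248.0.0 - 219.249.255.255) -> ge-0/0/3
More-specific entries that do NOT match:
  219.249.86.120/30 (219.249.86.120 - 219.249.86.123) does not contain 219.249.86.107
  219.249.82.0/24 (219.249.82.0 - 219.249.82.255) does not contain 219.249.86.107
  219.249.70.0/23 (219.249.70.0 - 219.249.71.255) does not contain 219.249.86.107
  219.249.68.0/22 (219.249.68.0 - 219.249.71.255) does not contain 219.249.86.107
  219.121.84.0/22 (219.121.84.0 - 219.121.87.255) does not contain 219.249.86.107
  219.249.16.0/21 (219.249.16.0 - 219.249.23.255) does not contain 219.249.86.107
  219.249.64.0/21 (219.249.64.0 - 219.249.71.255) does not contain 219.249.86.107
Longest matching prefix is /15 -> interface ge-0/0/3.

ge-0/0/3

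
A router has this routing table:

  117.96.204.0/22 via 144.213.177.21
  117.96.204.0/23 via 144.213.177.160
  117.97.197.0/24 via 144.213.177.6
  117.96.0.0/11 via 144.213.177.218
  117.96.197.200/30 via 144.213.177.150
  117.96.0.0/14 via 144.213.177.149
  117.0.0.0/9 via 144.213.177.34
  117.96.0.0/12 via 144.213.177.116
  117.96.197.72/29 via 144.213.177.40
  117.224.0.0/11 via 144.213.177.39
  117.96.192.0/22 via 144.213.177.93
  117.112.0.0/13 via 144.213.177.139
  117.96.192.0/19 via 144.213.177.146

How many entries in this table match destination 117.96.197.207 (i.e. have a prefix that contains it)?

5

Prefixes containing 117.96.197.207:
  117.0.0.0/9 (117.0.0.0 - 117.127.255.255)
  117.96.0.0/11 (117.96.0.0 - 117.127.255.255)
  117.96.0.0/12 (117.96.0.0 - 117.111.255.255)
  117.96.0.0/14 (117.96.0.0 - 117.99.255.255)
  117.96.192.0/19 (117.96.192.0 - 117.96.223.255)
Total matching entries: 5.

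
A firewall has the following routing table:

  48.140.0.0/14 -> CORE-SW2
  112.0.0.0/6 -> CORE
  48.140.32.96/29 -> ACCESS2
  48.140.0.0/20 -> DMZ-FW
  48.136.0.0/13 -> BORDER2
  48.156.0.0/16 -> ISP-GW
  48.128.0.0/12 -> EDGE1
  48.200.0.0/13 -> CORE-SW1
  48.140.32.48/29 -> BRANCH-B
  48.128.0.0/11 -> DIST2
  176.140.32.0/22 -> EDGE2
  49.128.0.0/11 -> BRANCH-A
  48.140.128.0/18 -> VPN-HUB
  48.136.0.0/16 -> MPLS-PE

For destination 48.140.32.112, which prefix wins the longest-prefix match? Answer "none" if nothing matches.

Entries matching 48.140.32.112:
  48.128.0.0/11 (48.128.0.0 - 48.159.255.255)
  48.128.0.0/12 (48.128.0.0 - 48.143.255.255)
  48.136.0.0/13 (48.136.0.0 - 48.143.255.255)
  48.140.0.0/14 (48.140.0.0 - 48.143.255.255)
Most specific is 48.140.0.0/14.

48.140.0.0/14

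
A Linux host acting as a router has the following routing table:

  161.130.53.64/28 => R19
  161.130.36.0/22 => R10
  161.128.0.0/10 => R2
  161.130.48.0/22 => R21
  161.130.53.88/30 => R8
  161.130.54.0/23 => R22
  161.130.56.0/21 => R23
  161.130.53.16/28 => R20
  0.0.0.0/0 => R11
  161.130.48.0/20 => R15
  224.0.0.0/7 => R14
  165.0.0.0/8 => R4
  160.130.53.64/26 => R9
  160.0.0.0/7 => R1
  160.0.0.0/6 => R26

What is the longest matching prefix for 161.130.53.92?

161.130.48.0/20

Entries matching 161.130.53.92:
  0.0.0.0/0 (default, matches everything)
  160.0.0.0/6 (160.0.0.0 - 163.255.255.255)
  160.0.0.0/7 (160.0.0.0 - 161.255.255.255)
  161.128.0.0/10 (161.128.0.0 - 161.191.255.255)
  161.130.48.0/20 (161.130.48.0 - 161.130.63.255)
Most specific is 161.130.48.0/20.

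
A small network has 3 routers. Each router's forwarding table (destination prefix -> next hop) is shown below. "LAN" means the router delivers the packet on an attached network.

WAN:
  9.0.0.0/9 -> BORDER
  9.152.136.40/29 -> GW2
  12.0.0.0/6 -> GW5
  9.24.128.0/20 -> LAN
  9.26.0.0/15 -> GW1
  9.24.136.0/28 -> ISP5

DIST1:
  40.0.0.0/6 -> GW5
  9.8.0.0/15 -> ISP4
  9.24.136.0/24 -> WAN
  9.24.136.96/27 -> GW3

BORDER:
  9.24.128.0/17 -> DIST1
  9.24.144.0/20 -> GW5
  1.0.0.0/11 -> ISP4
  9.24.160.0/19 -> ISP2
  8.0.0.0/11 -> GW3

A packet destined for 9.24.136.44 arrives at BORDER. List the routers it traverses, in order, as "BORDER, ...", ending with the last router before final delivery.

At BORDER: longest match for 9.24.136.44 is 9.24.128.0/17 -> DIST1
At DIST1: longest match for 9.24.136.44 is 9.24.136.0/24 -> WAN
At WAN: longest match for 9.24.136.44 is 9.24.128.0/20 -> LAN

BORDER, DIST1, WAN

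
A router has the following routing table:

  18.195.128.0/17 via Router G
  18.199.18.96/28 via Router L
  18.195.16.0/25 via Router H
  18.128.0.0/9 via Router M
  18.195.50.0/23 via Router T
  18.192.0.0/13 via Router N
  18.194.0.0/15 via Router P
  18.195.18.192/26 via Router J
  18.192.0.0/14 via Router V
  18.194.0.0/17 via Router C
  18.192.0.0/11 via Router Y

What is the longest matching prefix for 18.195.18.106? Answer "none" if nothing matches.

18.194.0.0/15

Entries matching 18.195.18.106:
  18.128.0.0/9 (18.128.0.0 - 18.255.255.255)
  18.192.0.0/11 (18.192.0.0 - 18.223.255.255)
  18.192.0.0/13 (18.192.0.0 - 18.199.255.255)
  18.192.0.0/14 (18.192.0.0 - 18.195.255.255)
  18.194.0.0/15 (18.194.0.0 - 18.195.255.255)
Most specific is 18.194.0.0/15.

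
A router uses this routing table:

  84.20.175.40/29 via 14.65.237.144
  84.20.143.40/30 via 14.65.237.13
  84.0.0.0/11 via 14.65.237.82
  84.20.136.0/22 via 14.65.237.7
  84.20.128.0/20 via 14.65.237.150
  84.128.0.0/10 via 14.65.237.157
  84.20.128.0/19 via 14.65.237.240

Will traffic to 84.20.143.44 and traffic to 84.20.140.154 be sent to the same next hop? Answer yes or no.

yes

84.20.143.44: longest match 84.20.128.0/20 -> 14.65.237.150
84.20.140.154: longest match 84.20.128.0/20 -> 14.65.237.150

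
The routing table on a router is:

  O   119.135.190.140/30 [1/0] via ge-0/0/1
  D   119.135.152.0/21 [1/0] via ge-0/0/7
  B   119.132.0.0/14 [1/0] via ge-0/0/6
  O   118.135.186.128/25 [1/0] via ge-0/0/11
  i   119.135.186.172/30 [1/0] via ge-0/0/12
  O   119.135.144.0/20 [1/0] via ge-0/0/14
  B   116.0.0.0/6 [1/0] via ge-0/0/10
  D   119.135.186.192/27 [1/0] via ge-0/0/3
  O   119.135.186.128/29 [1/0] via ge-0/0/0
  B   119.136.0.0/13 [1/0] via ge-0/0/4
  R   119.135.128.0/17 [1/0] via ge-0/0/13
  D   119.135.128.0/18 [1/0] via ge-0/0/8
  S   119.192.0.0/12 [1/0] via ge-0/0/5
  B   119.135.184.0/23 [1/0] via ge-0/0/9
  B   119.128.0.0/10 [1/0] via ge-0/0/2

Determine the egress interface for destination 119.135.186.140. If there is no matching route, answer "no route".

ge-0/0/8

Routes whose prefix contains 119.135.186.140:
  116.0.0.0/6 (116.0.0.0 - 119.255.255.255) -> ge-0/0/10
  119.128.0.0/10 (119.128.0.0 - 119.191.255.255) -> ge-0/0/2
  119.132.0.0/14 (119.132.0.0 - 119.135.255.255) -> ge-0/0/6
  119.135.128.0/17 (119.135.128.0 - 119.135.255.255) -> ge-0/0/13
  119.135.128.0/18 (119.135.128.0 - 119.135.191.255) -> ge-0/0/8
More-specific entries that do NOT match:
  119.135.190.140/30 (119.135.190.140 - 119.135.190.143) does not contain 119.135.186.140
  119.135.186.172/30 (119.135.186.172 - 119.135.186.175) does not contain 119.135.186.140
  119.135.186.128/29 (119.135.186.128 - 119.135.186.135) does not contain 119.135.186.140
  119.135.186.192/27 (119.135.186.192 - 119.135.186.223) does not contain 119.135.186.140
  118.135.186.128/25 (118.135.186.128 - 118.135.186.255) does not contain 119.135.186.140
  119.135.184.0/23 (119.135.184.0 - 119.135.185.255) does not contain 119.135.186.140
  119.135.152.0/21 (119.135.152.0 - 119.135.159.255) does not contain 119.135.186.140
  119.135.144.0/20 (119.135.144.0 - 119.135.159.255) does not contain 119.135.186.140
Longest matching prefix is /18 -> interface ge-0/0/8.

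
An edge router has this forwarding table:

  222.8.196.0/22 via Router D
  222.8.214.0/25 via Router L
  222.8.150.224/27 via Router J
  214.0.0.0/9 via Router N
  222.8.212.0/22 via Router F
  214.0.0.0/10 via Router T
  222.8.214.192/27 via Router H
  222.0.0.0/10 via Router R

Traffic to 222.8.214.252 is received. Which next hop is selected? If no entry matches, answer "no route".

Routes whose prefix contains 222.8.214.252:
  222.0.0.0/10 (222.0.0.0 - 222.63.255.255) -> Router R
  222.8.212.0/22 (222.8.212.0 - 222.8.215.255) -> Router F
More-specific entries that do NOT match:
  222.8.150.224/27 (222.8.150.224 - 222.8.150.255) does not contain 222.8.214.252
  222.8.214.192/27 (222.8.214.192 - 222.8.214.223) does not contain 222.8.214.252
  222.8.214.0/25 (222.8.214.0 - 222.8.214.127) does not contain 222.8.214.252
Longest matching prefix is /22 -> next hop Router F.

Router F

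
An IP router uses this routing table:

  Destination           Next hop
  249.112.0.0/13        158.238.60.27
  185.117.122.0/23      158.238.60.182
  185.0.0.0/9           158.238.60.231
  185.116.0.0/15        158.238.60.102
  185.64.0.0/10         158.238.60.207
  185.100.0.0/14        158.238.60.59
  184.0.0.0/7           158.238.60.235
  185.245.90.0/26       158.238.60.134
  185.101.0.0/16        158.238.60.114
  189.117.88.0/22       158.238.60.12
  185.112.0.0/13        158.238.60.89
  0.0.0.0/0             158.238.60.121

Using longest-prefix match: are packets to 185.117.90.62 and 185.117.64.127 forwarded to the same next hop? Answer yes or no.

yes

185.117.90.62: longest match 185.116.0.0/15 -> 158.238.60.102
185.117.64.127: longest match 185.116.0.0/15 -> 158.238.60.102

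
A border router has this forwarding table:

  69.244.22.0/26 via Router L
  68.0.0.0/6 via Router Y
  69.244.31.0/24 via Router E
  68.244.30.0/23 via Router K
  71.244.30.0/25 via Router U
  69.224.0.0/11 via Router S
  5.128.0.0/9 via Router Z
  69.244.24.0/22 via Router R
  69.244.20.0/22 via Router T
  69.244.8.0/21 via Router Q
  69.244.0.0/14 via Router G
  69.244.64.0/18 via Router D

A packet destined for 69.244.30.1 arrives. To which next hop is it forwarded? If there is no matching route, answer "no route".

Router G

Routes whose prefix contains 69.244.30.1:
  68.0.0.0/6 (68.0.0.0 - 71.255.255.255) -> Router Y
  69.224.0.0/11 (69.224.0.0 - 69.255.255.255) -> Router S
  69.244.0.0/14 (69.244.0.0 - 69.247.255.255) -> Router G
More-specific entries that do NOT match:
  69.244.22.0/26 (69.244.22.0 - 69.244.22.63) does not contain 69.244.30.1
  71.244.30.0/25 (71.244.30.0 - 71.244.30.127) does not contain 69.244.30.1
  69.244.31.0/24 (69.244.31.0 - 69.244.31.255) does not contain 69.244.30.1
  68.244.30.0/23 (68.244.30.0 - 68.244.31.255) does not contain 69.244.30.1
  69.244.24.0/22 (69.244.24.0 - 69.244.27.255) does not contain 69.244.30.1
  69.244.20.0/22 (69.244.20.0 - 69.244.23.255) does not contain 69.244.30.1
  69.244.8.0/21 (69.244.8.0 - 69.244.15.255) does not contain 69.244.30.1
  69.244.64.0/18 (69.244.64.0 - 69.244.127.255) does not contain 69.244.30.1
Longest matching prefix is /14 -> next hop Router G.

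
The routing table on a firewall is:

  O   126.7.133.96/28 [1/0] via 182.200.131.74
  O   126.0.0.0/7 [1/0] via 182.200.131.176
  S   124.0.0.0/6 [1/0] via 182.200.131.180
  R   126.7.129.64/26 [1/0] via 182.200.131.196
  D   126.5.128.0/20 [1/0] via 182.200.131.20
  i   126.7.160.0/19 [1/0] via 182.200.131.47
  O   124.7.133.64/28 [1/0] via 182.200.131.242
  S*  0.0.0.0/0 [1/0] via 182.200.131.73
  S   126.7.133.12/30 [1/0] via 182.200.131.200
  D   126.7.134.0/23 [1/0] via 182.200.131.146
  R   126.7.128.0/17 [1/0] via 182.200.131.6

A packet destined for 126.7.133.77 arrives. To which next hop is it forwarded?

182.200.131.6

Routes whose prefix contains 126.7.133.77:
  0.0.0.0/0 (default, matches everything) -> 182.200.131.73
  124.0.0.0/6 (124.0.0.0 - 127.255.255.255) -> 182.200.131.180
  126.0.0.0/7 (126.0.0.0 - 127.255.255.255) -> 182.200.131.176
  126.7.128.0/17 (126.7.128.0 - 126.7.255.255) -> 182.200.131.6
More-specific entries that do NOT match:
  126.7.133.12/30 (126.7.133.12 - 126.7.133.15) does not contain 126.7.133.77
  126.7.133.96/28 (126.7.133.96 - 126.7.133.111) does not contain 126.7.133.77
  124.7.133.64/28 (124.7.133.64 - 124.7.133.79) does not contain 126.7.133.77
  126.7.129.64/26 (126.7.129.64 - 126.7.129.127) does not contain 126.7.133.77
  126.7.134.0/23 (126.7.134.0 - 126.7.135.255) does not contain 126.7.133.77
  126.5.128.0/20 (126.5.128.0 - 126.5.143.255) does not contain 126.7.133.77
  126.7.160.0/19 (126.7.160.0 - 126.7.191.255) does not contain 126.7.133.77
Longest matching prefix is /17 -> next hop 182.200.131.6.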